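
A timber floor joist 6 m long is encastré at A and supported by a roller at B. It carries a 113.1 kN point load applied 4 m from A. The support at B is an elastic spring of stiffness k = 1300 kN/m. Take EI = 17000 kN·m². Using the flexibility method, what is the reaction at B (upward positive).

Choose R_B as the redundant. The primary structure is the cantilever fixed at A.
Downward deflection at the released point B due to the loads:
  point load 113.1 at a = 4: Pa²(3L − a)/(6EI) = 4222/EI
Flexibility coefficient — unit upward force at B: δ_{BB} = L³/(3EI) = 72/EI.
With EI = 17000 kN·m²: δ_0 = 0.24838 m and δ_{BB} = 0.004235 m/kN.
Compatibility — the spring shortens by R_B/k under the reaction it provides: δ_0 − R_B·δ_{BB} = R_B/k. With 1/k = 0.000769 m/kN, R_B = δ_0 / (δ_{BB} + 1/k) = 0.24838 / (0.004235 + 0.000769) = 49.63 kN.

R_B = 49.63 kN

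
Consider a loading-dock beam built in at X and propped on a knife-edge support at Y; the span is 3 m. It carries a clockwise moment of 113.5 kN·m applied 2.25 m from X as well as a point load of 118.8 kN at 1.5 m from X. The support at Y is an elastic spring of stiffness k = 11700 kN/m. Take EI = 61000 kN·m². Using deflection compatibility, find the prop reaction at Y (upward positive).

R_Y = 57.2 kN

Release the roller at Y. Primary structure: cantilever fixed at X.
Primary-structure tip deflection at Y by superposition:
  clockwise couple 113.5 at a = 2.25: M₀a(2L − a)/(2EI) = 478.8/EI
  point load 118.8 at a = 1.5: Pa²(3L − a)/(6EI) = 334.1/EI
  δ_0 = 813/EI
Tip deflection under a unit load at Y: L³/(3EI) = 9/EI.
With EI = 61000 kN·m²: δ_0 = 0.013327 m and δ_{YY} = 0.000148 m/kN.
Compatibility — the spring shortens by R_Y/k under the reaction it provides: δ_0 − R_Y·δ_{YY} = R_Y/k. With 1/k = 0.000085 m/kN, R_Y = δ_0 / (δ_{YY} + 1/k) = 0.013327 / (0.000148 + 0.000085) = 57.2 kN.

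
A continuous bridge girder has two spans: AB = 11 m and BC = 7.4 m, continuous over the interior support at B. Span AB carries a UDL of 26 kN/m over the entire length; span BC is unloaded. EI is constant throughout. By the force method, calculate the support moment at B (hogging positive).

Insert a hinge at B; M_B is the redundant, and each span becomes simply supported.
End slopes at the hinge B, treating each span as simply supported:
  span AB: UDL 26: wL³/(24EI) = 1442/EI
  relative rotation θ_0 = (1442 + 0)/EI = 1442/EI
A unit hogging moment at B produces rotation L₁/(3EI) + L₂/(3EI) = 6.133/EI.
Slope continuity at B: θ_0 = M_B·6.133/EI, so M_B = 1442/6.133 = 235.1 kN·m (hogging).

M_B = 235.1 kN·m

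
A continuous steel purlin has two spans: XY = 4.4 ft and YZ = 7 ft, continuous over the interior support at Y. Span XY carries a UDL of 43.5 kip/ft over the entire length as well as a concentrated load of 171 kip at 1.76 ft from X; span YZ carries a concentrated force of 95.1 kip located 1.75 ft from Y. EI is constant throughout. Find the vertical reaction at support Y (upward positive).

R_Y = 293.3 kip

Insert a hinge at Y; M_Y is the redundant, and each span becomes simply supported.
Rotations at Y on the released spans (each span's end-slope, ×1/EI):
  span XY: UDL 43.5: wL³/(24EI) = 154.4/EI
  span XY: point load 171 at a = 1.76: Pab(L + a)/(6LEI) = 185.4/EI
  span YZ: point load 95.1 at a = 1.75: Pab(L + b)/(6LEI) = 254.8/EI
  relative rotation θ_0 = (339.8 + 254.8)/EI = 594.6/EI
A unit hogging moment at Y produces rotation L₁/(3EI) + L₂/(3EI) = 3.8/EI.
Compatibility: M_Y·(L₁+L₂)/(3EI) = θ_0, giving M_Y = 156.5 kip·ft (hogging).
Span XY, ΣM about X with M_Y applied at Y: R_Y^{XY}·4.4 = 722 + 156.5, so R_Y^{XY} = 199.7 kip and R_X = 362.4 − 199.7 = 162.7 kip.
Span YZ, ΣM about Z: R_Y^{YZ}·7 = 499.3 + 156.5, so R_Y^{YZ} = 93.68 kip and R_Z = 95.1 − 93.68 = 1.421 kip.
R_Y = 199.7 + 93.68 = 293.3 kip.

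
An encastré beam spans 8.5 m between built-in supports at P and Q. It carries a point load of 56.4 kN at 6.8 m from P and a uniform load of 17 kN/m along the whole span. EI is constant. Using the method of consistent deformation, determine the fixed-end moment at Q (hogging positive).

Release both end moments; the primary structure is a simply-supported span PQ with redundants M_P and M_Q.
On the primary (simply-supported) span, the end slopes from the loading are:
  at P: point load 56.4 at a = 6.8: Pab(L + b)/(6LEI) = 130.4/EI
  at Q: point load 56.4 at a = 6.8: Pab(L + a)/(6LEI) = 195.6/EI
  at P: UDL 17: wL³/(24EI) = 435/EI
  at Q: UDL 17: wL³/(24EI) = 435/EI
  θ_P0 = 565.4/EI,  θ_Q0 = 630.6/EI
Flexibility coefficients: a unit moment at one end gives L/(3EI) there and L/(6EI) at the far end, so f₁₁ = f₂₂ = 2.833/EI and f₁₂ = f₂₁ = 1.417/EI.
Compatibility — zero rotation at each built-in end:
  2.833 M_P + 1.417 M_Q = 565.4
  1.417 M_P + 2.833 M_Q = 630.6
Solving the pair gives M_P = 117.7 kN·m and M_Q = 163.7 kN·m (hogging).

M_Q = 163.7 kN·m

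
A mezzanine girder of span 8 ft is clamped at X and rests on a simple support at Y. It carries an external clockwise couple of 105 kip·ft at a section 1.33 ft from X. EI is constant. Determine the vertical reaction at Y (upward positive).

Remove the prop at Y; the released (primary) structure is a cantilever built in at X.
Free-end deflection of the primary structure under the applied loading (downward +):
  clockwise couple 105 at a = 1.33: M₀a(2L − a)/(2EI) = 1024/EI
Tip deflection under a unit load at Y: L³/(3EI) = 170.7/EI.
Compatibility at Y: δ_0 − R_Y·δ_{YY} = 0, so R_Y = 1024/170.7 = 6.002 kip.

R_Y = 6.002 kip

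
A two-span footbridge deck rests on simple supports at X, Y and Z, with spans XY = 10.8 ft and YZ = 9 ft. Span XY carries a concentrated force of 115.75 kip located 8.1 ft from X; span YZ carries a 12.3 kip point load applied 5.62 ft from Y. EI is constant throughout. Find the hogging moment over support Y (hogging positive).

M_Y = 120 kip·ft

Insert a hinge at Y; M_Y is the redundant, and each span becomes simply supported.
Rotations at Y on the released spans (each span's end-slope, ×1/EI):
  span XY: point load 115.75 at a = 8.1: Pab(L + a)/(6LEI) = 738.3/EI
  span YZ: point load 12.3 at a = 5.62: Pab(L + b)/(6LEI) = 53.57/EI
  relative rotation θ_0 = (738.3 + 53.57)/EI = 791.9/EI
A unit hogging moment at Y produces rotation L₁/(3EI) + L₂/(3EI) = 6.6/EI.
Compatibility: M_Y·(L₁+L₂)/(3EI) = θ_0, giving M_Y = 120 kip·ft (hogging).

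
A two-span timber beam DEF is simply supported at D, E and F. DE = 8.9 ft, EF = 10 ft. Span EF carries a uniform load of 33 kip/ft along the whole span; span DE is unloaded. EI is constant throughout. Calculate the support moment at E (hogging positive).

M_E = 218.3 kip·ft

Take M_E as the redundant. Released structure: two simple spans DE and EF with a hinge at E.
End slopes at the hinge E, treating each span as simply supported:
  span EF: UDL 33: wL³/(24EI) = 1375/EI
  relative rotation θ_0 = (0 + 1375)/EI = 1375/EI
A unit hogging moment at E produces rotation L₁/(3EI) + L₂/(3EI) = 6.3/EI.
Compatibility: M_E·(L₁+L₂)/(3EI) = θ_0, giving M_E = 218.3 kip·ft (hogging).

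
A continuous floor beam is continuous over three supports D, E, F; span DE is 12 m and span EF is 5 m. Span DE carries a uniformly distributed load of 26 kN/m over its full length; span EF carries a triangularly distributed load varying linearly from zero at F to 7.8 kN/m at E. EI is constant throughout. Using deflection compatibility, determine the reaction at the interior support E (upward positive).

Release continuity at E by inserting a hinge; the redundant is the internal moment M_E. The primary structure is two simply-supported spans DE and EF.
Rotations at E on the released spans (each span's end-slope, ×1/EI):
  span DE: UDL 26: wL³/(24EI) = 1872/EI
  span EF: triangular load, peak 7.8: w₀L³/(45EI) = 21.67/EI
  relative rotation θ_0 = (1872 + 21.67)/EI = 1894/EI
A unit hogging moment at E produces rotation L₁/(3EI) + L₂/(3EI) = 5.667/EI.
Compatibility: M_E·(L₁+L₂)/(3EI) = θ_0, giving M_E = 334.2 kN·m (hogging).
Span DE, ΣM about D with M_E applied at E: R_E^{DE}·12 = 1872 + 334.2, so R_E^{DE} = 183.8 kN and R_D = 312 − 183.8 = 128.2 kN.
Span EF, ΣM about F: R_E^{EF}·5 = 65 + 334.2, so R_E^{EF} = 79.84 kN and R_F = 19.5 − 79.84 = -60.34 kN.
R_E = 183.8 + 79.84 = 263.7 kN.

R_E = 263.7 kN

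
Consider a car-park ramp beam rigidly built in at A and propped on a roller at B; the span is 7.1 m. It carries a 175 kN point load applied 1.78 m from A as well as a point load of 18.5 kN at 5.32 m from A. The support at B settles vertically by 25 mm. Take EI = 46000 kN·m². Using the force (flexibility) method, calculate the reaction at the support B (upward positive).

R_B = 17.17 kN

Release the roller at B. Primary structure: cantilever fixed at A.
Deflection at B on the released cantilever, summing each load's contribution:
  point load 175 at a = 1.78: Pa²(3L − a)/(6EI) = 1804/EI
  point load 18.5 at a = 5.32: Pa²(3L − a)/(6EI) = 1395/EI
  δ_0 = 3198/EI
Flexibility coefficient — unit upward force at B: δ_{BB} = L³/(3EI) = 119.3/EI.
With EI = 46000 kN·m²: δ_0 = 0.06953 m and δ_{BB} = 0.002594 m/kN.
Compatibility — the beam at B must follow the support down by 0.025 m: δ_0 − R_B·δ_{BB} = 0.025, so R_B = (0.06953 − 0.025)/0.002594 = 17.17 kN.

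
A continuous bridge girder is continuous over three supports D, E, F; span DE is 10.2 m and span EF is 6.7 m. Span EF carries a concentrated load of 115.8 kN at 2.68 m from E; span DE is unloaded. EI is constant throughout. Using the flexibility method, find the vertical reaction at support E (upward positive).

Insert a hinge at E; M_E is the redundant, and each span becomes simply supported.
Rotations at E on the released spans (each span's end-slope, ×1/EI):
  span EF: point load 115.8 at a = 2.68: Pab(L + b)/(6LEI) = 332.7/EI
  relative rotation θ_0 = (0 + 332.7)/EI = 332.7/EI
A unit hogging moment at E produces rotation L₁/(3EI) + L₂/(3EI) = 5.633/EI.
Slope continuity at E: θ_0 = M_E·5.633/EI, so M_E = 332.7/5.633 = 59.06 kN·m (hogging).
Span DE, ΣM about D with M_E applied at E: R_E^{DE}·10.2 = 0 + 59.06, so R_E^{DE} = 5.79 kN and R_D = 0 − 5.79 = -5.79 kN.
Span EF, ΣM about F: R_E^{EF}·6.7 = 465.5 + 59.06, so R_E^{EF} = 78.29 kN and R_F = 115.8 − 78.29 = 37.51 kN.
R_E = 5.79 + 78.29 = 84.08 kN.

R_E = 84.08 kN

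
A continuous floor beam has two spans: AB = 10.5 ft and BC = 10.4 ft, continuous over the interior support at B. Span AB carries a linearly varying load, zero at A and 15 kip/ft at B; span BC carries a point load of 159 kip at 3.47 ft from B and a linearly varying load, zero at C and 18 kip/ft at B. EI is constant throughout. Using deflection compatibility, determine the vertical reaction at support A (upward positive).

Release continuity at B by inserting a hinge; the redundant is the internal moment M_B. The primary structure is two simply-supported spans AB and BC.
Rotations at B on the released spans (each span's end-slope, ×1/EI):
  span AB: triangular load, peak 15: w₀L³/(45EI) = 385.9/EI
  span BC: point load 159 at a = 3.47: Pab(L + b)/(6LEI) = 1062/EI
  span BC: triangular load, peak 18: w₀L³/(45EI) = 449.9/EI
  relative rotation θ_0 = (385.9 + 1512)/EI = 1898/EI
A unit hogging moment at B produces rotation L₁/(3EI) + L₂/(3EI) = 6.967/EI.
Compatibility: M_B·(L₁+L₂)/(3EI) = θ_0, giving M_B = 272.4 kip·ft (hogging).
Span AB, ΣM about A with M_B applied at B: R_B^{AB}·10.5 = 551.2 + 272.4, so R_B^{AB} = 78.44 kip and R_A = 78.75 − 78.44 = 0.3075 kip.

R_A = 0.3075 kip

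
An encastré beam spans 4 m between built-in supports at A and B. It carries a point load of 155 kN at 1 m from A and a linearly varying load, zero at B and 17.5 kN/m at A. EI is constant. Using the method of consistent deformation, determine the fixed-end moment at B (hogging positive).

M_B = 38.4 kN·m

Release both end moments; the primary structure is a simply-supported span AB with redundants M_A and M_B.
On the primary (simply-supported) span, the end slopes from the loading are:
  at A: point load 155 at a = 1: Pab(L + b)/(6LEI) = 135.6/EI
  at B: point load 155 at a = 1: Pab(L + a)/(6LEI) = 96.88/EI
  at A: triangular load, peak 17.5: w₀L³/(45EI) = 24.89/EI
  at B: triangular load, peak 17.5: 7w₀L³/(360EI) = 21.78/EI
  θ_A0 = 160.5/EI,  θ_B0 = 118.7/EI
Flexibility coefficients: a unit moment at one end gives L/(3EI) there and L/(6EI) at the far end, so f₁₁ = f₂₂ = 1.333/EI and f₁₂ = f₂₁ = 0.6667/EI.
Compatibility — zero rotation at each built-in end:
  1.333 M_A + 0.6667 M_B = 160.5
  0.6667 M_A + 1.333 M_B = 118.7
Solving the pair gives M_A = 101.2 kN·m and M_B = 38.4 kN·m (hogging).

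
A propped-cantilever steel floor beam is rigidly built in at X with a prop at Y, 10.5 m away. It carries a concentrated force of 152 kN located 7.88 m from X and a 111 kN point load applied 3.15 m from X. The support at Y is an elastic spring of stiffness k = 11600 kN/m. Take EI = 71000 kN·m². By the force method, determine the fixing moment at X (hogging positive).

Take the reaction at Y as the redundant and release it; the primary structure is a cantilever fixed at X.
Free-end deflection of the primary structure under the applied loading (downward +):
  point load 152 at a = 7.88: Pa²(3L − a)/(6EI) = 37156/EI
  point load 111 at a = 3.15: Pa²(3L − a)/(6EI) = 5204/EI
  δ_0 = 42360/EI
Tip deflection under a unit load at Y: L³/(3EI) = 385.9/EI.
With EI = 71000 kN·m²: δ_0 = 0.59662 m and δ_{YY} = 0.005435 m/kN.
Compatibility — the spring shortens by R_Y/k under the reaction it provides: δ_0 − R_Y·δ_{YY} = R_Y/k. With 1/k = 0.000086 m/kN, R_Y = δ_0 / (δ_{YY} + 1/k) = 0.59662 / (0.005435 + 0.000086) = 108.1 kN.
Moment equilibrium about X: M_X = Σ(load moments about X) − R_Y·L = 1547 − 108.1×10.5 = 412.8 kN·m.

M_X = 412.8 kN·m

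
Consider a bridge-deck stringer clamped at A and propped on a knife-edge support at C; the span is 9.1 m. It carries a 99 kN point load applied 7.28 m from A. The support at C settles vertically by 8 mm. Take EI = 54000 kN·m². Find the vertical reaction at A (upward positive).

Remove the prop at C; the released (primary) structure is a cantilever built in at A.
Downward deflection at the released point C due to the loads:
  point load 99 at a = 7.28: Pa²(3L − a)/(6EI) = 17507/EI
Tip deflection under a unit load at C: L³/(3EI) = 251.2/EI.
With EI = 54000 kN·m²: δ_0 = 0.3242 m and δ_{CC} = 0.004652 m/kN.
Compatibility — the beam at C must follow the support down by 0.008 m: δ_0 − R_C·δ_{CC} = 0.008, so R_C = (0.3242 − 0.008)/0.004652 = 67.98 kN.
Vertical equilibrium: R_A = ΣP − R_C = 99 − 67.98 = 31.02 kN.

R_A = 31.02 kN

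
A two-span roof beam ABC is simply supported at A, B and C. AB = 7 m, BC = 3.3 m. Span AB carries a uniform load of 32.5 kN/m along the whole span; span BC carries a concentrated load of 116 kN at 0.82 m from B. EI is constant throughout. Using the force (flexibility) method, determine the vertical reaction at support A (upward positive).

Insert a hinge at B; M_B is the redundant, and each span becomes simply supported.
Rotations at B on the released spans (each span's end-slope, ×1/EI):
  span AB: UDL 32.5: wL³/(24EI) = 464.5/EI
  span BC: point load 116 at a = 0.82: Pab(L + b)/(6LEI) = 68.86/EI
  relative rotation θ_0 = (464.5 + 68.86)/EI = 533.3/EI
A unit hogging moment at B produces rotation L₁/(3EI) + L₂/(3EI) = 3.433/EI.
Slope continuity at B: θ_0 = M_B·3.433/EI, so M_B = 533.3/3.433 = 155.3 kN·m (hogging).
Span AB, ΣM about A with M_B applied at B: R_B^{AB}·7 = 796.2 + 155.3, so R_B^{AB} = 135.9 kN and R_A = 227.5 − 135.9 = 91.56 kN.

R_A = 91.56 kN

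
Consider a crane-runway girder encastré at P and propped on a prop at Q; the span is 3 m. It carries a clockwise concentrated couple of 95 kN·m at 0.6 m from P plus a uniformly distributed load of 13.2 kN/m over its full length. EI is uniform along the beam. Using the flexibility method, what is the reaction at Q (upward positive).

Release the roller at Q. Primary structure: cantilever fixed at P.
Downward deflection at the released point Q due to the loads:
  clockwise couple 95 at a = 0.6: M₀a(2L − a)/(2EI) = 153.9/EI
  UDL 13.2: wL⁴/(8EI) = 133.7/EI
  δ_0 = 287.6/EI
Flexibility coefficient — unit upward force at Q: δ_{QQ} = L³/(3EI) = 9/EI.
The prop prevents deflection at Q: R_Q = δ_0/δ_{QQ} = 287.6/9 = 31.95 kN.

R_Q = 31.95 kN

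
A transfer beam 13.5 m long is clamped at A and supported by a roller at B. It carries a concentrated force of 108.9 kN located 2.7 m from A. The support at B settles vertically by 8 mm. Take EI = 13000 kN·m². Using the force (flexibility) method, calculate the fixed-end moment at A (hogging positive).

Take the reaction at B as the redundant and release it; the primary structure is a cantilever fixed at A.
Primary-structure tip deflection at B by superposition:
  point load 108.9 at a = 2.7: Pa²(3L − a)/(6EI) = 5001/EI
Tip deflection under a unit load at B: L³/(3EI) = 820.1/EI.
With EI = 13000 kN·m²: δ_0 = 0.38473 m and δ_{BB} = 0.063087 m/kN.
Compatibility — the beam at B must follow the support down by 0.008 m: δ_0 − R_B·δ_{BB} = 0.008, so R_B = (0.38473 − 0.008)/0.063087 = 5.972 kN.
Moment equilibrium about A: M_A = Σ(load moments about A) − R_B·L = 294 − 5.972×13.5 = 213.4 kN·m.

M_A = 213.4 kN·m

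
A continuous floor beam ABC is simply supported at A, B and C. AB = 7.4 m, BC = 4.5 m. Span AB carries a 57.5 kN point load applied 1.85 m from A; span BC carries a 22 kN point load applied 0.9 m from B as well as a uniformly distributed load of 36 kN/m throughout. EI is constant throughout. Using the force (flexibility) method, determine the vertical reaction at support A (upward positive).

Insert a hinge at B; M_B is the redundant, and each span becomes simply supported.
End slopes at the hinge B, treating each span as simply supported:
  span AB: point load 57.5 at a = 1.85: Pab(L + a)/(6LEI) = 123/EI
  span BC: point load 22 at a = 0.9: Pab(L + b)/(6LEI) = 21.38/EI
  span BC: UDL 36: wL³/(24EI) = 136.7/EI
  relative rotation θ_0 = (123 + 158.1)/EI = 281.1/EI
A unit hogging moment at B produces rotation L₁/(3EI) + L₂/(3EI) = 3.967/EI.
Slope continuity at B: θ_0 = M_B·3.967/EI, so M_B = 281.1/3.967 = 70.86 kN·m (hogging).
Span AB, ΣM about A with M_B applied at B: R_B^{AB}·7.4 = 106.4 + 70.86, so R_B^{AB} = 23.95 kN and R_A = 57.5 − 23.95 = 33.55 kN.

R_A = 33.55 kN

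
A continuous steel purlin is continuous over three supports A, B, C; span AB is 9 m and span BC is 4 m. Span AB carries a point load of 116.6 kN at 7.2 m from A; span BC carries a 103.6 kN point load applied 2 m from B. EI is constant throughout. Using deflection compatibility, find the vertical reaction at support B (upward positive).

Insert a hinge at B; M_B is the redundant, and each span becomes simply supported.
End slopes at the hinge B, treating each span as simply supported:
  span AB: point load 116.6 at a = 7.2: Pab(L + a)/(6LEI) = 453.3/EI
  span BC: point load 103.6 at a = 2: Pab(L + b)/(6LEI) = 103.6/EI
  relative rotation θ_0 = (453.3 + 103.6)/EI = 556.9/EI
A unit hogging moment at B produces rotation L₁/(3EI) + L₂/(3EI) = 4.333/EI.
Compatibility: M_B·(L₁+L₂)/(3EI) = θ_0, giving M_B = 128.5 kN·m (hogging).
Span AB, ΣM about A with M_B applied at B: R_B^{AB}·9 = 839.5 + 128.5, so R_B^{AB} = 107.6 kN and R_A = 116.6 − 107.6 = 9.039 kN.
Span BC, ΣM about C: R_B^{BC}·4 = 207.2 + 128.5, so R_B^{BC} = 83.93 kN and R_C = 103.6 − 83.93 = 19.67 kN.
R_B = 107.6 + 83.93 = 191.5 kN.

R_B = 191.5 kN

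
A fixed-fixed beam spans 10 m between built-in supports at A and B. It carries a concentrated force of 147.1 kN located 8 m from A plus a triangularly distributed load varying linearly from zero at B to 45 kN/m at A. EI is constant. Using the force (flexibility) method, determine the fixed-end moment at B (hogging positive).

M_B = 338.3 kN·m

Release both end moments; the primary structure is a simply-supported span AB with redundants M_A and M_B.
On the primary (simply-supported) span, the end slopes from the loading are:
  at A: point load 147.1 at a = 8: Pab(L + b)/(6LEI) = 470.7/EI
  at B: point load 147.1 at a = 8: Pab(L + a)/(6LEI) = 706.1/EI
  at A: triangular load, peak 45: w₀L³/(45EI) = 1000/EI
  at B: triangular load, peak 45: 7w₀L³/(360EI) = 875/EI
  θ_A0 = 1471/EI,  θ_B0 = 1581/EI
Flexibility coefficients: a unit moment at one end gives L/(3EI) there and L/(6EI) at the far end, so f₁₁ = f₂₂ = 3.333/EI and f₁₂ = f₂₁ = 1.667/EI.
Compatibility — zero rotation at each built-in end:
  3.333 M_A + 1.667 M_B = 1471
  1.667 M_A + 3.333 M_B = 1581
Solving the pair gives M_A = 272.1 kN·m and M_B = 338.3 kN·m (hogging).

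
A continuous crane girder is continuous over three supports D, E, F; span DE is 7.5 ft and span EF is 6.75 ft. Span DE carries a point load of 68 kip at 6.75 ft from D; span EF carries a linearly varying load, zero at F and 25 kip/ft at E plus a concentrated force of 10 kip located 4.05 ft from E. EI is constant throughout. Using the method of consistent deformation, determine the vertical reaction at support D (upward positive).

Release continuity at E by inserting a hinge; the redundant is the internal moment M_E. The primary structure is two simply-supported spans DE and EF.
End slopes at the hinge E, treating each span as simply supported:
  span DE: point load 68 at a = 6.75: Pab(L + a)/(6LEI) = 109/EI
  span EF: triangular load, peak 25: w₀L³/(45EI) = 170.9/EI
  span EF: point load 10 at a = 4.05: Pab(L + b)/(6LEI) = 25.52/EI
  relative rotation θ_0 = (109 + 196.4)/EI = 305.4/EI
A unit hogging moment at E produces rotation L₁/(3EI) + L₂/(3EI) = 4.75/EI.
Compatibility: M_E·(L₁+L₂)/(3EI) = θ_0, giving M_E = 64.29 kip·ft (hogging).
Span DE, ΣM about D with M_E applied at E: R_E^{DE}·7.5 = 459 + 64.29, so R_E^{DE} = 69.77 kip and R_D = 68 − 69.77 = -1.772 kip.

R_D = -1.772 kip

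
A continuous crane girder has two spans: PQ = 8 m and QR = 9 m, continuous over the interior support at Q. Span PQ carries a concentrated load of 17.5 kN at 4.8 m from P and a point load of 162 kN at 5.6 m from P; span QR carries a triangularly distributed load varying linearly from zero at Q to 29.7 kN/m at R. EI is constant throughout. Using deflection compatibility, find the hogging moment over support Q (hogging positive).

M_Q = 195.8 kN·m

Release continuity at Q by inserting a hinge; the redundant is the internal moment M_Q. The primary structure is two simply-supported spans PQ and QR.
Discontinuity in slope at Q on the released structure — sum the simple-span end rotations:
  span PQ: point load 17.5 at a = 4.8: Pab(L + a)/(6LEI) = 71.68/EI
  span PQ: point load 162 at a = 5.6: Pab(L + a)/(6LEI) = 616.9/EI
  span QR: triangular load, peak 29.7: 7w₀L³/(360EI) = 421/EI
  relative rotation θ_0 = (688.6 + 421)/EI = 1110/EI
A unit hogging moment at Q produces rotation L₁/(3EI) + L₂/(3EI) = 5.667/EI.
Slope continuity at Q: θ_0 = M_Q·5.667/EI, so M_Q = 1110/5.667 = 195.8 kN·m (hogging).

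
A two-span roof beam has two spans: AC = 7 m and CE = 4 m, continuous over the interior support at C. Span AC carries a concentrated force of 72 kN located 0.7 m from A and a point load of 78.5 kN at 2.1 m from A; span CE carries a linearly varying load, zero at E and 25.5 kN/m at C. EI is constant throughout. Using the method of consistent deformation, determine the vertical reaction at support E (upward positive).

R_E = -1.375 kN

Take M_C as the redundant. Released structure: two simple spans AC and CE with a hinge at C.
End slopes at the hinge C, treating each span as simply supported:
  span AC: point load 72 at a = 0.7: Pab(L + a)/(6LEI) = 58.21/EI
  span AC: point load 78.5 at a = 2.1: Pab(L + a)/(6LEI) = 175/EI
  span CE: triangular load, peak 25.5: w₀L³/(45EI) = 36.27/EI
  relative rotation θ_0 = (233.2 + 36.27)/EI = 269.5/EI
A unit hogging moment at C produces rotation L₁/(3EI) + L₂/(3EI) = 3.667/EI.
Slope continuity at C: θ_0 = M_C·3.667/EI, so M_C = 269.5/3.667 = 73.5 kN·m (hogging).
Span CE, ΣM about E: R_C^{CE}·4 = 136 + 73.5, so R_C^{CE} = 52.37 kN and R_E = 51 − 52.37 = -1.375 kN.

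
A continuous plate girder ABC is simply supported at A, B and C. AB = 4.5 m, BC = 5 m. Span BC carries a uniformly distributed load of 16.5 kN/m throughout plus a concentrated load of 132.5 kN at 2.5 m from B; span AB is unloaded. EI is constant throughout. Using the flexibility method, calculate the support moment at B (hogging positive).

M_B = 92.52 kN·m

Insert a hinge at B; M_B is the redundant, and each span becomes simply supported.
Discontinuity in slope at B on the released structure — sum the simple-span end rotations:
  span BC: UDL 16.5: wL³/(24EI) = 85.94/EI
  span BC: point load 132.5 at a = 2.5: Pab(L + b)/(6LEI) = 207/EI
  relative rotation θ_0 = (0 + 293)/EI = 293/EI
A unit hogging moment at B produces rotation L₁/(3EI) + L₂/(3EI) = 3.167/EI.
Slope continuity at B: θ_0 = M_B·3.167/EI, so M_B = 293/3.167 = 92.52 kN·m (hogging).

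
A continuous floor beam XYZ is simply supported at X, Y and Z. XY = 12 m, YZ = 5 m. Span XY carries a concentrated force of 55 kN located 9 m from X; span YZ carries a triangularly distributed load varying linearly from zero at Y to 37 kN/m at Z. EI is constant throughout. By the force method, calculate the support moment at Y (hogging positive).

M_Y = 92.3 kN·m

Take M_Y as the redundant. Released structure: two simple spans XY and YZ with a hinge at Y.
End slopes at the hinge Y, treating each span as simply supported:
  span XY: point load 55 at a = 9: Pab(L + a)/(6LEI) = 433.1/EI
  span YZ: triangular load, peak 37: 7w₀L³/(360EI) = 89.93/EI
  relative rotation θ_0 = (433.1 + 89.93)/EI = 523.1/EI
A unit hogging moment at Y produces rotation L₁/(3EI) + L₂/(3EI) = 5.667/EI.
Slope continuity at Y: θ_0 = M_Y·5.667/EI, so M_Y = 523.1/5.667 = 92.3 kN·m (hogging).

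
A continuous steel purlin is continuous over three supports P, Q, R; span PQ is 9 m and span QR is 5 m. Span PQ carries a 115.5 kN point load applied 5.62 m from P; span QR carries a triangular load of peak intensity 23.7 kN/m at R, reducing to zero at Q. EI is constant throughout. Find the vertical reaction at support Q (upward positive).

R_Q = 135.3 kN

Take M_Q as the redundant. Released structure: two simple spans PQ and QR with a hinge at Q.
End slopes at the hinge Q, treating each span as simply supported:
  span PQ: point load 115.5 at a = 5.62: Pab(L + a)/(6LEI) = 594/EI
  span QR: triangular load, peak 23.7: 7w₀L³/(360EI) = 57.6/EI
  relative rotation θ_0 = (594 + 57.6)/EI = 651.6/EI
A unit hogging moment at Q produces rotation L₁/(3EI) + L₂/(3EI) = 4.667/EI.
Slope continuity at Q: θ_0 = M_Q·4.667/EI, so M_Q = 651.6/4.667 = 139.6 kN·m (hogging).
Span PQ, ΣM about P with M_Q applied at Q: R_Q^{PQ}·9 = 649.1 + 139.6, so R_Q^{PQ} = 87.64 kN and R_P = 115.5 − 87.64 = 27.86 kN.
Span QR, ΣM about R: R_Q^{QR}·5 = 98.75 + 139.6, so R_Q^{QR} = 47.68 kN and R_R = 59.25 − 47.68 = 11.57 kN.
R_Q = 87.64 + 47.68 = 135.3 kN.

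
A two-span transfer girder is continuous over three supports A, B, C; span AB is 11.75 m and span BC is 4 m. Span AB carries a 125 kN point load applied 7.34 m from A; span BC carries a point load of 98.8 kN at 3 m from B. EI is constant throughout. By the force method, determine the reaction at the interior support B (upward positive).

Release continuity at B by inserting a hinge; the redundant is the internal moment M_B. The primary structure is two simply-supported spans AB and BC.
Discontinuity in slope at B on the released structure — sum the simple-span end rotations:
  span AB: point load 125 at a = 7.34: Pab(L + a)/(6LEI) = 1096/EI
  span BC: point load 98.8 at a = 3: Pab(L + b)/(6LEI) = 61.75/EI
  relative rotation θ_0 = (1096 + 61.75)/EI = 1157/EI
A unit hogging moment at B produces rotation L₁/(3EI) + L₂/(3EI) = 5.25/EI.
Compatibility: M_B·(L₁+L₂)/(3EI) = θ_0, giving M_B = 220.5 kN·m (hogging).
Span AB, ΣM about A with M_B applied at B: R_B^{AB}·11.75 = 917.5 + 220.5, so R_B^{AB} = 96.85 kN and R_A = 125 − 96.85 = 28.15 kN.
Span BC, ΣM about C: R_B^{BC}·4 = 98.8 + 220.5, so R_B^{BC} = 79.81 kN and R_C = 98.8 − 79.81 = 18.99 kN.
R_B = 96.85 + 79.81 = 176.7 kN.

R_B = 176.7 kN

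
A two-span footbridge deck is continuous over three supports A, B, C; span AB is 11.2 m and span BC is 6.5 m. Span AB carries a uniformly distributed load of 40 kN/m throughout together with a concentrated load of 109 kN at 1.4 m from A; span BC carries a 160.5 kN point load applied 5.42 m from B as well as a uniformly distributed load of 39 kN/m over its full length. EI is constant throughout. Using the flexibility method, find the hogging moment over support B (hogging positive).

Take M_B as the redundant. Released structure: two simple spans AB and BC with a hinge at B.
Discontinuity in slope at B on the released structure — sum the simple-span end rotations:
  span AB: UDL 40: wL³/(24EI) = 2342/EI
  span AB: point load 109 at a = 1.4: Pab(L + a)/(6LEI) = 280.4/EI
  span BC: point load 160.5 at a = 5.42: Pab(L + b)/(6LEI) = 182.6/EI
  span BC: UDL 39: wL³/(24EI) = 446.3/EI
  relative rotation θ_0 = (2622 + 628.9)/EI = 3251/EI
A unit hogging moment at B produces rotation L₁/(3EI) + L₂/(3EI) = 5.9/EI.
Compatibility: M_B·(L₁+L₂)/(3EI) = θ_0, giving M_B = 551 kN·m (hogging).

M_B = 551 kN·m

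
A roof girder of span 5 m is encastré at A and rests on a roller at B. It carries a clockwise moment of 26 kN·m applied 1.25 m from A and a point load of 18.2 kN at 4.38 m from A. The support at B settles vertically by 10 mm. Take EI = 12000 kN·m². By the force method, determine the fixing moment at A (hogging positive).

Release the roller at B. Primary structure: cantilever fixed at A.
Deflection at B on the released cantilever, summing each load's contribution:
  clockwise couple 26 at a = 1.25: M₀a(2L − a)/(2EI) = 142.2/EI
  point load 18.2 at a = 4.38: Pa²(3L − a)/(6EI) = 618/EI
  δ_0 = 760.2/EI
Tip deflection under a unit load at B: L³/(3EI) = 41.67/EI.
With EI = 12000 kN·m²: δ_0 = 0.063349 m and δ_{BB} = 0.003472 m/kN.
Compatibility — the beam at B must follow the support down by 0.01 m: δ_0 − R_B·δ_{BB} = 0.01, so R_B = (0.063349 − 0.01)/0.003472 = 15.36 kN.
Moment equilibrium about A: M_A = Σ(load moments about A) − R_B·L = 105.7 − 15.36×5 = 28.89 kN·m.

M_A = 28.89 kN·m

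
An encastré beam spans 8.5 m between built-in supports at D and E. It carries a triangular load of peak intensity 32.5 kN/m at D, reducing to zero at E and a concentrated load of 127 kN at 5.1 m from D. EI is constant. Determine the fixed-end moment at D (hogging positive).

Take the two fixed-end moments M_D, M_E as redundants; the released structure is the simple span DE.
End rotations of the released simple span under the applied load (×1/EI):
  at D: triangular load, peak 32.5: w₀L³/(45EI) = 443.5/EI
  at E: triangular load, peak 32.5: 7w₀L³/(360EI) = 388.1/EI
  at D: point load 127 at a = 5.1: Pab(L + b)/(6LEI) = 513.8/EI
  at E: point load 127 at a = 5.1: Pab(L + a)/(6LEI) = 587.2/EI
  θ_D0 = 957.4/EI,  θ_E0 = 975.3/EI
Flexibility coefficients: a unit moment at one end gives L/(3EI) there and L/(6EI) at the far end, so f₁₁ = f₂₂ = 2.833/EI and f₁₂ = f₂₁ = 1.417/EI.
Compatibility — zero rotation at each built-in end:
  2.833 M_D + 1.417 M_E = 957.4
  1.417 M_D + 2.833 M_E = 975.3
Solving the pair gives M_D = 221 kN·m and M_E = 233.7 kN·m (hogging).

M_D = 221 kN·m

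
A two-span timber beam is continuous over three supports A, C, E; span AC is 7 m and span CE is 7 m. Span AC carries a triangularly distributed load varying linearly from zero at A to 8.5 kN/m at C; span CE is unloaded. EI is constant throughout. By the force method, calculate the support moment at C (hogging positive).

M_C = 13.88 kN·m

Release continuity at C by inserting a hinge; the redundant is the internal moment M_C. The primary structure is two simply-supported spans AC and CE.
Rotations at C on the released spans (each span's end-slope, ×1/EI):
  span AC: triangular load, peak 8.5: w₀L³/(45EI) = 64.79/EI
  relative rotation θ_0 = (64.79 + 0)/EI = 64.79/EI
A unit hogging moment at C produces rotation L₁/(3EI) + L₂/(3EI) = 4.667/EI.
Compatibility: M_C·(L₁+L₂)/(3EI) = θ_0, giving M_C = 13.88 kN·m (hogging).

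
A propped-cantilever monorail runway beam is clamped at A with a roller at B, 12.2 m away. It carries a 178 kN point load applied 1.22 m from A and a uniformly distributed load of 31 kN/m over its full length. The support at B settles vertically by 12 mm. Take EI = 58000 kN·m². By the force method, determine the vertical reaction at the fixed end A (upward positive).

R_A = 412.9 kN

Take the reaction at B as the redundant and release it; the primary structure is a cantilever fixed at A.
Deflection at B on the released cantilever, summing each load's contribution:
  point load 178 at a = 1.22: Pa²(3L − a)/(6EI) = 1562/EI
  UDL 31: wL⁴/(8EI) = 85844/EI
  δ_0 = 87406/EI
Flexibility coefficient — unit upward force at B: δ_{BB} = L³/(3EI) = 605.3/EI.
With EI = 58000 kN·m²: δ_0 = 1.507 m and δ_{BB} = 0.010436 m/kN.
Compatibility — the beam at B must follow the support down by 0.012 m: δ_0 − R_B·δ_{BB} = 0.012, so R_B = (1.507 − 0.012)/0.010436 = 143.3 kN.
Vertical equilibrium: R_A = ΣP − R_B = 556.2 − 143.3 = 412.9 kN.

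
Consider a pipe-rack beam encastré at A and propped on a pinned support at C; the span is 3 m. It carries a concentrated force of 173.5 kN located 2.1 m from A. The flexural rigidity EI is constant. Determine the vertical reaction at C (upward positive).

R_C = 97.77 kN

Release the roller at C. Primary structure: cantilever fixed at A.
Free-end deflection of the primary structure under the applied loading (downward +):
  point load 173.5 at a = 2.1: Pa²(3L − a)/(6EI) = 879.9/EI
Tip deflection under a unit load at C: L³/(3EI) = 9/EI.
Compatibility at C: δ_0 − R_C·δ_{CC} = 0, so R_C = 879.9/9 = 97.77 kN.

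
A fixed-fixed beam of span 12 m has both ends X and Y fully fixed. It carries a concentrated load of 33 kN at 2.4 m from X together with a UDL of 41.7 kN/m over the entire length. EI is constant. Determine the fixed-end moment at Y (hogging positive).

M_Y = 513.1 kN·m

Take the two fixed-end moments M_X, M_Y as redundants; the released structure is the simple span XY.
On the primary (simply-supported) span, the end slopes from the loading are:
  at X: point load 33 at a = 2.4: Pab(L + b)/(6LEI) = 228.1/EI
  at Y: point load 33 at a = 2.4: Pab(L + a)/(6LEI) = 152.1/EI
  at X: UDL 41.7: wL³/(24EI) = 3002/EI
  at Y: UDL 41.7: wL³/(24EI) = 3002/EI
  θ_X0 = 3230/EI,  θ_Y0 = 3154/EI
Flexibility coefficients: a unit moment at one end gives L/(3EI) there and L/(6EI) at the far end, so f₁₁ = f₂₂ = 4/EI and f₁₂ = f₂₁ = 2/EI.
Compatibility — zero rotation at each built-in end:
  4 M_X + 2 M_Y = 3230
  2 M_X + 4 M_Y = 3154
Solving the pair gives M_X = 551.1 kN·m and M_Y = 513.1 kN·m (hogging).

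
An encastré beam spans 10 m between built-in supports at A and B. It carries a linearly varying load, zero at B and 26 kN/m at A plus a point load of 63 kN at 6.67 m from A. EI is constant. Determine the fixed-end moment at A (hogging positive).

Take the two fixed-end moments M_A, M_B as redundants; the released structure is the simple span AB.
On the primary (simply-supported) span, the end slopes from the loading are:
  at A: triangular load, peak 26: w₀L³/(45EI) = 577.8/EI
  at B: triangular load, peak 26: 7w₀L³/(360EI) = 505.6/EI
  at A: point load 63 at a = 6.67: Pab(L + b)/(6LEI) = 310.9/EI
  at B: point load 63 at a = 6.67: Pab(L + a)/(6LEI) = 388.8/EI
  θ_A0 = 888.7/EI,  θ_B0 = 894.3/EI
Flexibility coefficients: a unit moment at one end gives L/(3EI) there and L/(6EI) at the far end, so f₁₁ = f₂₂ = 3.333/EI and f₁₂ = f₂₁ = 1.667/EI.
Compatibility — zero rotation at each built-in end:
  3.333 M_A + 1.667 M_B = 888.7
  1.667 M_A + 3.333 M_B = 894.3
Solving the pair gives M_A = 176.6 kN·m and M_B = 180 kN·m (hogging).

M_A = 176.6 kN·m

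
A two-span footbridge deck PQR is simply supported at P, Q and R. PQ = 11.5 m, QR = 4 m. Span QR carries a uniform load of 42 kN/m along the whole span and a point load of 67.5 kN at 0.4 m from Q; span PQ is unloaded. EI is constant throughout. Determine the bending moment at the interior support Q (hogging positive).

M_Q = 27.63 kN·m

Insert a hinge at Q; M_Q is the redundant, and each span becomes simply supported.
Rotations at Q on the released spans (each span's end-slope, ×1/EI):
  span QR: UDL 42: wL³/(24EI) = 112/EI
  span QR: point load 67.5 at a = 0.4: Pab(L + b)/(6LEI) = 30.78/EI
  relative rotation θ_0 = (0 + 142.8)/EI = 142.8/EI
A unit hogging moment at Q produces rotation L₁/(3EI) + L₂/(3EI) = 5.167/EI.
Slope continuity at Q: θ_0 = M_Q·5.167/EI, so M_Q = 142.8/5.167 = 27.63 kN·m (hogging).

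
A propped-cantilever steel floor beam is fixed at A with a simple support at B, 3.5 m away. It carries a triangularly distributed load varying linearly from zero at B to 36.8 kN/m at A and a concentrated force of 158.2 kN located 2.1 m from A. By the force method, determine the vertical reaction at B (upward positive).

R_B = 81.22 kN

Take the reaction at B as the redundant and release it; the primary structure is a cantilever fixed at A.
Deflection at B on the released cantilever, summing each load's contribution:
  triangular load, peak 36.8 at the fixed end: w₀L⁴/(30EI) = 184.1/EI
  point load 158.2 at a = 2.1: Pa²(3L − a)/(6EI) = 976.7/EI
  δ_0 = 1161/EI
Tip deflection under a unit load at B: L³/(3EI) = 14.29/EI.
The prop prevents deflection at B: R_B = δ_0/δ_{BB} = 1161/14.29 = 81.22 kN.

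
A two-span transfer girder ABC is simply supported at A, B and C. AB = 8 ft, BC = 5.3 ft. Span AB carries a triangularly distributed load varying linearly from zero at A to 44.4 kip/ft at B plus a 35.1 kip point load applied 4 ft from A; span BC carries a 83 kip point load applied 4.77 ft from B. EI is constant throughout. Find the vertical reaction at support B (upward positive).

R_B = 192.6 kip

Release continuity at B by inserting a hinge; the redundant is the internal moment M_B. The primary structure is two simply-supported spans AB and BC.
Rotations at B on the released spans (each span's end-slope, ×1/EI):
  span AB: triangular load, peak 44.4: w₀L³/(45EI) = 505.2/EI
  span AB: point load 35.1 at a = 4: Pab(L + a)/(6LEI) = 140.4/EI
  span BC: point load 83 at a = 4.77: Pab(L + b)/(6LEI) = 38.47/EI
  relative rotation θ_0 = (645.6 + 38.47)/EI = 684/EI
A unit hogging moment at B produces rotation L₁/(3EI) + L₂/(3EI) = 4.433/EI.
Compatibility: M_B·(L₁+L₂)/(3EI) = θ_0, giving M_B = 154.3 kip·ft (hogging).
Span AB, ΣM about A with M_B applied at B: R_B^{AB}·8 = 1088 + 154.3, so R_B^{AB} = 155.2 kip and R_A = 212.7 − 155.2 = 57.46 kip.
Span BC, ΣM about C: R_B^{BC}·5.3 = 43.99 + 154.3, so R_B^{BC} = 37.41 kip and R_C = 83 − 37.41 = 45.59 kip.
R_B = 155.2 + 37.41 = 192.6 kip.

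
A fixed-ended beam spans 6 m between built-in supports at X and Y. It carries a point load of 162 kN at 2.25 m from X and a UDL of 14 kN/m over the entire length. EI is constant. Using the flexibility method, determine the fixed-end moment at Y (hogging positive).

Release both end moments; the primary structure is a simply-supported span XY with redundants M_X and M_Y.
Simple-span end rotations at X and Y under the given loads:
  at X: point load 162 at a = 2.25: Pab(L + b)/(6LEI) = 370.2/EI
  at Y: point load 162 at a = 2.25: Pab(L + a)/(6LEI) = 313.2/EI
  at X: UDL 14: wL³/(24EI) = 126/EI
  at Y: UDL 14: wL³/(24EI) = 126/EI
  θ_X0 = 496.2/EI,  θ_Y0 = 439.2/EI
Flexibility coefficients: a unit moment at one end gives L/(3EI) there and L/(6EI) at the far end, so f₁₁ = f₂₂ = 2/EI and f₁₂ = f₂₁ = 1/EI.
Compatibility — zero rotation at each built-in end:
  2 M_X + 1 M_Y = 496.2
  1 M_X + 2 M_Y = 439.2
Solving the pair gives M_X = 184.4 kN·m and M_Y = 127.4 kN·m (hogging).

M_Y = 127.4 kN·m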